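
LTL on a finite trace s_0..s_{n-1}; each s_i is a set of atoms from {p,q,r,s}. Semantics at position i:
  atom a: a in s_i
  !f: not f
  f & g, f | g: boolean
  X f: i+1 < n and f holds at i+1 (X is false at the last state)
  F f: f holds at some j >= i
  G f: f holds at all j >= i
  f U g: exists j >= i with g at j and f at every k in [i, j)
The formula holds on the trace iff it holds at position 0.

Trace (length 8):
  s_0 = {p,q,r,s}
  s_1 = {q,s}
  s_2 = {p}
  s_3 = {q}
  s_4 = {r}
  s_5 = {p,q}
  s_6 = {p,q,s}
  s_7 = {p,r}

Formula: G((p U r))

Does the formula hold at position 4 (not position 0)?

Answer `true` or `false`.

Answer: true

Derivation:
s_0={p,q,r,s}: G((p U r))=False (p U r)=True p=True r=True
s_1={q,s}: G((p U r))=False (p U r)=False p=False r=False
s_2={p}: G((p U r))=False (p U r)=False p=True r=False
s_3={q}: G((p U r))=False (p U r)=False p=False r=False
s_4={r}: G((p U r))=True (p U r)=True p=False r=True
s_5={p,q}: G((p U r))=True (p U r)=True p=True r=False
s_6={p,q,s}: G((p U r))=True (p U r)=True p=True r=False
s_7={p,r}: G((p U r))=True (p U r)=True p=True r=True
Evaluating at position 4: result = True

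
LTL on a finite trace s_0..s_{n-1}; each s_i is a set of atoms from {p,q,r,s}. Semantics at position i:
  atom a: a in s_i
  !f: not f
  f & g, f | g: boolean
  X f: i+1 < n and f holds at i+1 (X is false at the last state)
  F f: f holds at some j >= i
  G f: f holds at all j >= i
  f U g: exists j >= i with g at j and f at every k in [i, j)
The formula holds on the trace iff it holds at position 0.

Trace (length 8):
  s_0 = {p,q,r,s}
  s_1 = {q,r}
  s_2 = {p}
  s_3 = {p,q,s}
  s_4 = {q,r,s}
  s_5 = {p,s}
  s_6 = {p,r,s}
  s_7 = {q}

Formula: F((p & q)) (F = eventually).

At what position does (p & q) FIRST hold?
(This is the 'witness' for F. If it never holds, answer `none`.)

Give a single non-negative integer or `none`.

s_0={p,q,r,s}: (p & q)=True p=True q=True
s_1={q,r}: (p & q)=False p=False q=True
s_2={p}: (p & q)=False p=True q=False
s_3={p,q,s}: (p & q)=True p=True q=True
s_4={q,r,s}: (p & q)=False p=False q=True
s_5={p,s}: (p & q)=False p=True q=False
s_6={p,r,s}: (p & q)=False p=True q=False
s_7={q}: (p & q)=False p=False q=True
F((p & q)) holds; first witness at position 0.

Answer: 0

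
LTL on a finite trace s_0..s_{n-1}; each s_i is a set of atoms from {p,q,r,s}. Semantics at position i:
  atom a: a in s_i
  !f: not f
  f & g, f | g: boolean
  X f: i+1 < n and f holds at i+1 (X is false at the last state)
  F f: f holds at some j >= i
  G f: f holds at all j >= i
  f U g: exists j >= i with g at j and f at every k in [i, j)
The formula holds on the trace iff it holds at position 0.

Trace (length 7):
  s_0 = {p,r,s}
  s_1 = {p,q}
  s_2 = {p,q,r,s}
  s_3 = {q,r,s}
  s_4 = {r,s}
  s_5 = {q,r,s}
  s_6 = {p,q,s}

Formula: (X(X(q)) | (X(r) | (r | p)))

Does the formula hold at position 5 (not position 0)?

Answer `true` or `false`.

s_0={p,r,s}: (X(X(q)) | (X(r) | (r | p)))=True X(X(q))=True X(q)=True q=False (X(r) | (r | p))=True X(r)=False r=True (r | p)=True p=True
s_1={p,q}: (X(X(q)) | (X(r) | (r | p)))=True X(X(q))=True X(q)=True q=True (X(r) | (r | p))=True X(r)=True r=False (r | p)=True p=True
s_2={p,q,r,s}: (X(X(q)) | (X(r) | (r | p)))=True X(X(q))=False X(q)=True q=True (X(r) | (r | p))=True X(r)=True r=True (r | p)=True p=True
s_3={q,r,s}: (X(X(q)) | (X(r) | (r | p)))=True X(X(q))=True X(q)=False q=True (X(r) | (r | p))=True X(r)=True r=True (r | p)=True p=False
s_4={r,s}: (X(X(q)) | (X(r) | (r | p)))=True X(X(q))=True X(q)=True q=False (X(r) | (r | p))=True X(r)=True r=True (r | p)=True p=False
s_5={q,r,s}: (X(X(q)) | (X(r) | (r | p)))=True X(X(q))=False X(q)=True q=True (X(r) | (r | p))=True X(r)=False r=True (r | p)=True p=False
s_6={p,q,s}: (X(X(q)) | (X(r) | (r | p)))=True X(X(q))=False X(q)=False q=True (X(r) | (r | p))=True X(r)=False r=False (r | p)=True p=True
Evaluating at position 5: result = True

Answer: true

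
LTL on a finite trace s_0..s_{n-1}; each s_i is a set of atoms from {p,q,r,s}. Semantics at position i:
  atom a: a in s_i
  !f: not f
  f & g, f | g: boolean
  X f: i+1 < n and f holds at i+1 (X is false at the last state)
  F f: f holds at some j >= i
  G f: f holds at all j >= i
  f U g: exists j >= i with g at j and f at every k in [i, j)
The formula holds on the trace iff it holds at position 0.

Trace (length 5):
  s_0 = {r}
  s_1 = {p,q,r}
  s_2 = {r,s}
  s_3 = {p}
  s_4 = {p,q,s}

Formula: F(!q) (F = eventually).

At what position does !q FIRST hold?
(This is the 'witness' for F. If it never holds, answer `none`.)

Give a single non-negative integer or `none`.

s_0={r}: !q=True q=False
s_1={p,q,r}: !q=False q=True
s_2={r,s}: !q=True q=False
s_3={p}: !q=True q=False
s_4={p,q,s}: !q=False q=True
F(!q) holds; first witness at position 0.

Answer: 0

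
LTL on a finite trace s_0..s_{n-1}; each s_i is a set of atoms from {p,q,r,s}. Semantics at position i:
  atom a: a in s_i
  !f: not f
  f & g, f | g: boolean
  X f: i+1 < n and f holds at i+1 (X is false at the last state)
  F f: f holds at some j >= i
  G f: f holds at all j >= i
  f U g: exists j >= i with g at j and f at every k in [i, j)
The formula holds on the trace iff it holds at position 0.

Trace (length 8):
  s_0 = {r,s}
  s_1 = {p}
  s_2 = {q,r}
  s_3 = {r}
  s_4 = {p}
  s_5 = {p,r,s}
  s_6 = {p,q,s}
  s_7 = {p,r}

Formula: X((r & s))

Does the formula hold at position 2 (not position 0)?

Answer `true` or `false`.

Answer: false

Derivation:
s_0={r,s}: X((r & s))=False (r & s)=True r=True s=True
s_1={p}: X((r & s))=False (r & s)=False r=False s=False
s_2={q,r}: X((r & s))=False (r & s)=False r=True s=False
s_3={r}: X((r & s))=False (r & s)=False r=True s=False
s_4={p}: X((r & s))=True (r & s)=False r=False s=False
s_5={p,r,s}: X((r & s))=False (r & s)=True r=True s=True
s_6={p,q,s}: X((r & s))=False (r & s)=False r=False s=True
s_7={p,r}: X((r & s))=False (r & s)=False r=True s=False
Evaluating at position 2: result = False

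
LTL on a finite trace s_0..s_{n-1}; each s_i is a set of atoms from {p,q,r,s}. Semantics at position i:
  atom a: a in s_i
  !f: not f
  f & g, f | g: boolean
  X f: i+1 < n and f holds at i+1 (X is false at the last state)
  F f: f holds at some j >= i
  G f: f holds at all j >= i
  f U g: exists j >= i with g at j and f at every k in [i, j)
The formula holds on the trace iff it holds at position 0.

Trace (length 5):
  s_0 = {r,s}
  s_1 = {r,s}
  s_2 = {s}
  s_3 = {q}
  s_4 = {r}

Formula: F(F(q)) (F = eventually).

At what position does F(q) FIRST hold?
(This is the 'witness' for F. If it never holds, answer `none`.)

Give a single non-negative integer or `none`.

s_0={r,s}: F(q)=True q=False
s_1={r,s}: F(q)=True q=False
s_2={s}: F(q)=True q=False
s_3={q}: F(q)=True q=True
s_4={r}: F(q)=False q=False
F(F(q)) holds; first witness at position 0.

Answer: 0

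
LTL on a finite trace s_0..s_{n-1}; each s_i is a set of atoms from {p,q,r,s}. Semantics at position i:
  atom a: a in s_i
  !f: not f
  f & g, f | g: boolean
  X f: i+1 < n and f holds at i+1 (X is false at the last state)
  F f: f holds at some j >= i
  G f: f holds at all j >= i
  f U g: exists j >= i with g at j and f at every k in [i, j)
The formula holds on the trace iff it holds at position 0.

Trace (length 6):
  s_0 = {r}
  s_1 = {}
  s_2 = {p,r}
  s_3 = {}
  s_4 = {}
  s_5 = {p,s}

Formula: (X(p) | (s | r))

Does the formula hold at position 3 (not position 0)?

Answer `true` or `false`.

Answer: false

Derivation:
s_0={r}: (X(p) | (s | r))=True X(p)=False p=False (s | r)=True s=False r=True
s_1={}: (X(p) | (s | r))=True X(p)=True p=False (s | r)=False s=False r=False
s_2={p,r}: (X(p) | (s | r))=True X(p)=False p=True (s | r)=True s=False r=True
s_3={}: (X(p) | (s | r))=False X(p)=False p=False (s | r)=False s=False r=False
s_4={}: (X(p) | (s | r))=True X(p)=True p=False (s | r)=False s=False r=False
s_5={p,s}: (X(p) | (s | r))=True X(p)=False p=True (s | r)=True s=True r=False
Evaluating at position 3: result = False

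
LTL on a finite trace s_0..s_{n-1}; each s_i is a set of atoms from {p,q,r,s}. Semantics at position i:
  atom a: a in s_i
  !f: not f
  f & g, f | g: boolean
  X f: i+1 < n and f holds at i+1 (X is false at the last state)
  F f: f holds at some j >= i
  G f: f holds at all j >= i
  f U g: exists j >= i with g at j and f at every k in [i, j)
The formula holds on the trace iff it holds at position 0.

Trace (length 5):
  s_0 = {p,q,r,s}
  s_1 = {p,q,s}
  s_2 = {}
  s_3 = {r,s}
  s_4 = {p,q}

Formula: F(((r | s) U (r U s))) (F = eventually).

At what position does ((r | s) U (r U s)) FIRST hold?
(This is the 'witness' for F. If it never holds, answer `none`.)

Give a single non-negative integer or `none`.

s_0={p,q,r,s}: ((r | s) U (r U s))=True (r | s)=True r=True s=True (r U s)=True
s_1={p,q,s}: ((r | s) U (r U s))=True (r | s)=True r=False s=True (r U s)=True
s_2={}: ((r | s) U (r U s))=False (r | s)=False r=False s=False (r U s)=False
s_3={r,s}: ((r | s) U (r U s))=True (r | s)=True r=True s=True (r U s)=True
s_4={p,q}: ((r | s) U (r U s))=False (r | s)=False r=False s=False (r U s)=False
F(((r | s) U (r U s))) holds; first witness at position 0.

Answer: 0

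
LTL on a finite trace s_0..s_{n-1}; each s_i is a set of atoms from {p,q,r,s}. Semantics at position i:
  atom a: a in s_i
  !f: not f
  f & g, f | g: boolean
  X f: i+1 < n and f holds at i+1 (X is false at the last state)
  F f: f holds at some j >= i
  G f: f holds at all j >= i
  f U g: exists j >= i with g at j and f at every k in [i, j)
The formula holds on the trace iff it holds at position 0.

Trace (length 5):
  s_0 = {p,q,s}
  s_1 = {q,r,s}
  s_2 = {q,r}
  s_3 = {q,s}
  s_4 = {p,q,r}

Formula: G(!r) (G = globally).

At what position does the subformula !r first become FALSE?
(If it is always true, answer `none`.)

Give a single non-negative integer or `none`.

Answer: 1

Derivation:
s_0={p,q,s}: !r=True r=False
s_1={q,r,s}: !r=False r=True
s_2={q,r}: !r=False r=True
s_3={q,s}: !r=True r=False
s_4={p,q,r}: !r=False r=True
G(!r) holds globally = False
First violation at position 1.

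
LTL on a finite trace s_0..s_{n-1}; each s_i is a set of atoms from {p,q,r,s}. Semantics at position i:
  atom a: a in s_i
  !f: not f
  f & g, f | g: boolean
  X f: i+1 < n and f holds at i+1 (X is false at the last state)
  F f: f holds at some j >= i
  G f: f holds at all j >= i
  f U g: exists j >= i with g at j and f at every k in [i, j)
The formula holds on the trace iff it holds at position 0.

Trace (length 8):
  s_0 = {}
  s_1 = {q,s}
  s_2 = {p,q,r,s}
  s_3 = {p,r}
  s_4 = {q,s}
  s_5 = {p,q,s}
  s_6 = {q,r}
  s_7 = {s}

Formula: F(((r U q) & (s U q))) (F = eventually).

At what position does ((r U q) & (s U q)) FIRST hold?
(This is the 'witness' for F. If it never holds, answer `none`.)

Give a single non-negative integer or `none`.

s_0={}: ((r U q) & (s U q))=False (r U q)=False r=False q=False (s U q)=False s=False
s_1={q,s}: ((r U q) & (s U q))=True (r U q)=True r=False q=True (s U q)=True s=True
s_2={p,q,r,s}: ((r U q) & (s U q))=True (r U q)=True r=True q=True (s U q)=True s=True
s_3={p,r}: ((r U q) & (s U q))=False (r U q)=True r=True q=False (s U q)=False s=False
s_4={q,s}: ((r U q) & (s U q))=True (r U q)=True r=False q=True (s U q)=True s=True
s_5={p,q,s}: ((r U q) & (s U q))=True (r U q)=True r=False q=True (s U q)=True s=True
s_6={q,r}: ((r U q) & (s U q))=True (r U q)=True r=True q=True (s U q)=True s=False
s_7={s}: ((r U q) & (s U q))=False (r U q)=False r=False q=False (s U q)=False s=True
F(((r U q) & (s U q))) holds; first witness at position 1.

Answer: 1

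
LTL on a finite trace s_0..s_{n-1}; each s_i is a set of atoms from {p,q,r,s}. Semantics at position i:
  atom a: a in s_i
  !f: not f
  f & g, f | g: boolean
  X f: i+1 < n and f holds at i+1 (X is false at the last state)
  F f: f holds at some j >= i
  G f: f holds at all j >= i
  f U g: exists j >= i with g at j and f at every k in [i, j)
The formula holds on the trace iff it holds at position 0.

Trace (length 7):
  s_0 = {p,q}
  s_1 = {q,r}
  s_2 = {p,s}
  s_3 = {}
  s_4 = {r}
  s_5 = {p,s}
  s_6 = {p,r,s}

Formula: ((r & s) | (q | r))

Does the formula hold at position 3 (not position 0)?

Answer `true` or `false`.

Answer: false

Derivation:
s_0={p,q}: ((r & s) | (q | r))=True (r & s)=False r=False s=False (q | r)=True q=True
s_1={q,r}: ((r & s) | (q | r))=True (r & s)=False r=True s=False (q | r)=True q=True
s_2={p,s}: ((r & s) | (q | r))=False (r & s)=False r=False s=True (q | r)=False q=False
s_3={}: ((r & s) | (q | r))=False (r & s)=False r=False s=False (q | r)=False q=False
s_4={r}: ((r & s) | (q | r))=True (r & s)=False r=True s=False (q | r)=True q=False
s_5={p,s}: ((r & s) | (q | r))=False (r & s)=False r=False s=True (q | r)=False q=False
s_6={p,r,s}: ((r & s) | (q | r))=True (r & s)=True r=True s=True (q | r)=True q=False
Evaluating at position 3: result = False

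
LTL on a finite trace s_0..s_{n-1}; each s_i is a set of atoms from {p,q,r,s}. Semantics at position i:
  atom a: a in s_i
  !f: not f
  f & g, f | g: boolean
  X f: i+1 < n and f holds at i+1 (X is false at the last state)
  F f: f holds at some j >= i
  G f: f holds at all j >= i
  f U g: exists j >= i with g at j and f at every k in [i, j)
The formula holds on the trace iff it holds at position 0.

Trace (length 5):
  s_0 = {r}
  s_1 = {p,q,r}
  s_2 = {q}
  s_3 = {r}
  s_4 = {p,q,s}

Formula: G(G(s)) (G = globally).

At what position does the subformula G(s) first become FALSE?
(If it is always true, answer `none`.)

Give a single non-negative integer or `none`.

Answer: 0

Derivation:
s_0={r}: G(s)=False s=False
s_1={p,q,r}: G(s)=False s=False
s_2={q}: G(s)=False s=False
s_3={r}: G(s)=False s=False
s_4={p,q,s}: G(s)=True s=True
G(G(s)) holds globally = False
First violation at position 0.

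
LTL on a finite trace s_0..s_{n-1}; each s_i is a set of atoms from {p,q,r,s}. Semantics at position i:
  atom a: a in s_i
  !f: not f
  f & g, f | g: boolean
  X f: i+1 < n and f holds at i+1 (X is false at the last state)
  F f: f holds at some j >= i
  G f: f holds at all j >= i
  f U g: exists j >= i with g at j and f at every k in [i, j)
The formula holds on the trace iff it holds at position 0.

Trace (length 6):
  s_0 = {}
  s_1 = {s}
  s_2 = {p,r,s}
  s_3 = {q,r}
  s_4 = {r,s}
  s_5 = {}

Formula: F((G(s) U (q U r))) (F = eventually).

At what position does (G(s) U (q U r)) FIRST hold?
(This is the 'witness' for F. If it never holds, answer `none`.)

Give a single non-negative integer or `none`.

s_0={}: (G(s) U (q U r))=False G(s)=False s=False (q U r)=False q=False r=False
s_1={s}: (G(s) U (q U r))=False G(s)=False s=True (q U r)=False q=False r=False
s_2={p,r,s}: (G(s) U (q U r))=True G(s)=False s=True (q U r)=True q=False r=True
s_3={q,r}: (G(s) U (q U r))=True G(s)=False s=False (q U r)=True q=True r=True
s_4={r,s}: (G(s) U (q U r))=True G(s)=False s=True (q U r)=True q=False r=True
s_5={}: (G(s) U (q U r))=False G(s)=False s=False (q U r)=False q=False r=False
F((G(s) U (q U r))) holds; first witness at position 2.

Answer: 2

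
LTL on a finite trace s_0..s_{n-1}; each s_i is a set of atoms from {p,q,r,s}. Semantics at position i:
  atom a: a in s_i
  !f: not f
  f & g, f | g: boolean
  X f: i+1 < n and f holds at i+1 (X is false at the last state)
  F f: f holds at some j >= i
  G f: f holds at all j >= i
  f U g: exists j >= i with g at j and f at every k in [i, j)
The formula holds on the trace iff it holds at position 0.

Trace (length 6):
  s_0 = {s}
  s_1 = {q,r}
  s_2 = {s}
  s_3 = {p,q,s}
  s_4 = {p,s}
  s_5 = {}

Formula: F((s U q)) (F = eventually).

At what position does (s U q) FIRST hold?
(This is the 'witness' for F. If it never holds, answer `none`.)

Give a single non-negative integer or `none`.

s_0={s}: (s U q)=True s=True q=False
s_1={q,r}: (s U q)=True s=False q=True
s_2={s}: (s U q)=True s=True q=False
s_3={p,q,s}: (s U q)=True s=True q=True
s_4={p,s}: (s U q)=False s=True q=False
s_5={}: (s U q)=False s=False q=False
F((s U q)) holds; first witness at position 0.

Answer: 0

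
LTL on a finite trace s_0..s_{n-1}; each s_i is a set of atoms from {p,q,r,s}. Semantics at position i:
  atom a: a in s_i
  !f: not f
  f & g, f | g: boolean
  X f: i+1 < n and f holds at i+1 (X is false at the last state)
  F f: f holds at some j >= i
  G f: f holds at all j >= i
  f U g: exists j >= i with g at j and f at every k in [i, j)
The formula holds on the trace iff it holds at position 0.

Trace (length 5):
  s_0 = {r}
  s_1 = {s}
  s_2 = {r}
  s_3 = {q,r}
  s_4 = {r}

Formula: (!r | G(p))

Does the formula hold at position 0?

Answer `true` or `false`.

Answer: false

Derivation:
s_0={r}: (!r | G(p))=False !r=False r=True G(p)=False p=False
s_1={s}: (!r | G(p))=True !r=True r=False G(p)=False p=False
s_2={r}: (!r | G(p))=False !r=False r=True G(p)=False p=False
s_3={q,r}: (!r | G(p))=False !r=False r=True G(p)=False p=False
s_4={r}: (!r | G(p))=False !r=False r=True G(p)=False p=False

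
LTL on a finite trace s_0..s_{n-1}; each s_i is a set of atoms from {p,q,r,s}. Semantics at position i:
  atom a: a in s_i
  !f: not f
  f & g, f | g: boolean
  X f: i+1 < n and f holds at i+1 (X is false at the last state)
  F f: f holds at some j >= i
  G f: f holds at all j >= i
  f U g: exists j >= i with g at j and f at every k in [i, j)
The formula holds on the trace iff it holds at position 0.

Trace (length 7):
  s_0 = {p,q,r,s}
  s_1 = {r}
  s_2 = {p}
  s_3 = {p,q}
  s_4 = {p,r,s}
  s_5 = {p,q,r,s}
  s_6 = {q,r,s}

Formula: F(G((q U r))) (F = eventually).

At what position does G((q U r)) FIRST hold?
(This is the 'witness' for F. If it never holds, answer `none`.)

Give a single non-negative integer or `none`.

Answer: 3

Derivation:
s_0={p,q,r,s}: G((q U r))=False (q U r)=True q=True r=True
s_1={r}: G((q U r))=False (q U r)=True q=False r=True
s_2={p}: G((q U r))=False (q U r)=False q=False r=False
s_3={p,q}: G((q U r))=True (q U r)=True q=True r=False
s_4={p,r,s}: G((q U r))=True (q U r)=True q=False r=True
s_5={p,q,r,s}: G((q U r))=True (q U r)=True q=True r=True
s_6={q,r,s}: G((q U r))=True (q U r)=True q=True r=True
F(G((q U r))) holds; first witness at position 3.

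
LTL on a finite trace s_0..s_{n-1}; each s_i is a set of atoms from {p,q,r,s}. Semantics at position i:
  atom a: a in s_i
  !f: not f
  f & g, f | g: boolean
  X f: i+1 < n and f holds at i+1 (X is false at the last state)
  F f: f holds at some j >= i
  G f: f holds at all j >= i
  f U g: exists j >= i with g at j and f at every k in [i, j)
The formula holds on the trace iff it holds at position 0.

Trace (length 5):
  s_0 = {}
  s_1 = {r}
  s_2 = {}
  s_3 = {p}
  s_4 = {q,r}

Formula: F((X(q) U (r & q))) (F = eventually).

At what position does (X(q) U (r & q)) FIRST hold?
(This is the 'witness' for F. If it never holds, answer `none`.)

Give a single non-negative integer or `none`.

Answer: 3

Derivation:
s_0={}: (X(q) U (r & q))=False X(q)=False q=False (r & q)=False r=False
s_1={r}: (X(q) U (r & q))=False X(q)=False q=False (r & q)=False r=True
s_2={}: (X(q) U (r & q))=False X(q)=False q=False (r & q)=False r=False
s_3={p}: (X(q) U (r & q))=True X(q)=True q=False (r & q)=False r=False
s_4={q,r}: (X(q) U (r & q))=True X(q)=False q=True (r & q)=True r=True
F((X(q) U (r & q))) holds; first witness at position 3.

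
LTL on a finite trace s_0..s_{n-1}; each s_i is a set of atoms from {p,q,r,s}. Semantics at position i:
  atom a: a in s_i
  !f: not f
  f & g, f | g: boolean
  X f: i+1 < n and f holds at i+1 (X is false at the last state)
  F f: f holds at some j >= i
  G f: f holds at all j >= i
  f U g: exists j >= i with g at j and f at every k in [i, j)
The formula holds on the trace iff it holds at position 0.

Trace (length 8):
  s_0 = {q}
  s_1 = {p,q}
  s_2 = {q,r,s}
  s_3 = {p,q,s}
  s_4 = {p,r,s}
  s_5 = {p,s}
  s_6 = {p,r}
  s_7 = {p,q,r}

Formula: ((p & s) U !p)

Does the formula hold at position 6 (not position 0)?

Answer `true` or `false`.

Answer: false

Derivation:
s_0={q}: ((p & s) U !p)=True (p & s)=False p=False s=False !p=True
s_1={p,q}: ((p & s) U !p)=False (p & s)=False p=True s=False !p=False
s_2={q,r,s}: ((p & s) U !p)=True (p & s)=False p=False s=True !p=True
s_3={p,q,s}: ((p & s) U !p)=False (p & s)=True p=True s=True !p=False
s_4={p,r,s}: ((p & s) U !p)=False (p & s)=True p=True s=True !p=False
s_5={p,s}: ((p & s) U !p)=False (p & s)=True p=True s=True !p=False
s_6={p,r}: ((p & s) U !p)=False (p & s)=False p=True s=False !p=False
s_7={p,q,r}: ((p & s) U !p)=False (p & s)=False p=True s=False !p=False
Evaluating at position 6: result = False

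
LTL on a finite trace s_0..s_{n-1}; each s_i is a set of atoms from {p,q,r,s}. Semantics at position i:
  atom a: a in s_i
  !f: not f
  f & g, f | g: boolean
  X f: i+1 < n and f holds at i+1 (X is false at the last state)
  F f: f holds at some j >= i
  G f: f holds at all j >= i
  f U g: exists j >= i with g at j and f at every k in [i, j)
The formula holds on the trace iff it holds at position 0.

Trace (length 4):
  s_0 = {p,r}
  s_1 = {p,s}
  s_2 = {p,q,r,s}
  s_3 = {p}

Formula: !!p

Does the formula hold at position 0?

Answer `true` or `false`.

s_0={p,r}: !!p=True !p=False p=True
s_1={p,s}: !!p=True !p=False p=True
s_2={p,q,r,s}: !!p=True !p=False p=True
s_3={p}: !!p=True !p=False p=True

Answer: true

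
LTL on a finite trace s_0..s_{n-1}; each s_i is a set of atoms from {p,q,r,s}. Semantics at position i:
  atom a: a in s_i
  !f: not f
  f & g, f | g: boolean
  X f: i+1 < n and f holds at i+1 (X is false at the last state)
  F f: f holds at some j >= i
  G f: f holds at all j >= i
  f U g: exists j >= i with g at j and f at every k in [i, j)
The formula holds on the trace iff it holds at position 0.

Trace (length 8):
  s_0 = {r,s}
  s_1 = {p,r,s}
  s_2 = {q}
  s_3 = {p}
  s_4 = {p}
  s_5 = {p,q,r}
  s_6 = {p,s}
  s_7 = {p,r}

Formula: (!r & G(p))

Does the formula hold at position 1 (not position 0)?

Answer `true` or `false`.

Answer: false

Derivation:
s_0={r,s}: (!r & G(p))=False !r=False r=True G(p)=False p=False
s_1={p,r,s}: (!r & G(p))=False !r=False r=True G(p)=False p=True
s_2={q}: (!r & G(p))=False !r=True r=False G(p)=False p=False
s_3={p}: (!r & G(p))=True !r=True r=False G(p)=True p=True
s_4={p}: (!r & G(p))=True !r=True r=False G(p)=True p=True
s_5={p,q,r}: (!r & G(p))=False !r=False r=True G(p)=True p=True
s_6={p,s}: (!r & G(p))=True !r=True r=False G(p)=True p=True
s_7={p,r}: (!r & G(p))=False !r=False r=True G(p)=True p=True
Evaluating at position 1: result = False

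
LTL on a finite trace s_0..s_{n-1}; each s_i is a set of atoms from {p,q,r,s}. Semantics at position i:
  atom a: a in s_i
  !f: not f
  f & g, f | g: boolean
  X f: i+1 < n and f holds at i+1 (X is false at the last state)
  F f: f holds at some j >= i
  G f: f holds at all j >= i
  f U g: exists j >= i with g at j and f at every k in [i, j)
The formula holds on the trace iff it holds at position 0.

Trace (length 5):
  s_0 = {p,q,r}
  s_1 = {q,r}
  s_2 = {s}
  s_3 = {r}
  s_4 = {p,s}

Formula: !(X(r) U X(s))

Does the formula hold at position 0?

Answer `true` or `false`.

Answer: false

Derivation:
s_0={p,q,r}: !(X(r) U X(s))=False (X(r) U X(s))=True X(r)=True r=True X(s)=False s=False
s_1={q,r}: !(X(r) U X(s))=False (X(r) U X(s))=True X(r)=False r=True X(s)=True s=False
s_2={s}: !(X(r) U X(s))=False (X(r) U X(s))=True X(r)=True r=False X(s)=False s=True
s_3={r}: !(X(r) U X(s))=False (X(r) U X(s))=True X(r)=False r=True X(s)=True s=False
s_4={p,s}: !(X(r) U X(s))=True (X(r) U X(s))=False X(r)=False r=False X(s)=False s=True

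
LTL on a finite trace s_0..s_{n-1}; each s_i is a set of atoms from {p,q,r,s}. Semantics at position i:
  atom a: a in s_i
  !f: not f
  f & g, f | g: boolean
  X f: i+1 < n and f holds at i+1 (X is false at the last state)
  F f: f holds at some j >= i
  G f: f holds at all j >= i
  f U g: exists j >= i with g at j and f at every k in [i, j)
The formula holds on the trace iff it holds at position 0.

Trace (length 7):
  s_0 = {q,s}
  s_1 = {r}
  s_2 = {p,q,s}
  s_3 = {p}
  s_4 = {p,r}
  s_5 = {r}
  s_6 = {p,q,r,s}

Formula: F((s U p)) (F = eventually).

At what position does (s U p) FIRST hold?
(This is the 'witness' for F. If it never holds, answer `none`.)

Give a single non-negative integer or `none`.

s_0={q,s}: (s U p)=False s=True p=False
s_1={r}: (s U p)=False s=False p=False
s_2={p,q,s}: (s U p)=True s=True p=True
s_3={p}: (s U p)=True s=False p=True
s_4={p,r}: (s U p)=True s=False p=True
s_5={r}: (s U p)=False s=False p=False
s_6={p,q,r,s}: (s U p)=True s=True p=True
F((s U p)) holds; first witness at position 2.

Answer: 2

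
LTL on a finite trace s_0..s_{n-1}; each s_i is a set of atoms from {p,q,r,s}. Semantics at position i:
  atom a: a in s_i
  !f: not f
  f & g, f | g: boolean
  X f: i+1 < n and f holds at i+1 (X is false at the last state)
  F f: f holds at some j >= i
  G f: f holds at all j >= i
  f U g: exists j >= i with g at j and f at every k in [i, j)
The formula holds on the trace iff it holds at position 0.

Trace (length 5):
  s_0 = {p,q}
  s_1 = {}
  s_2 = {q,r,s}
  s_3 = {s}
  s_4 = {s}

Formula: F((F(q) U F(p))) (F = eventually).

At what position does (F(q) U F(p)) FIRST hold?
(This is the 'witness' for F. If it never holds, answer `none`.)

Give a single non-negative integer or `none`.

Answer: 0

Derivation:
s_0={p,q}: (F(q) U F(p))=True F(q)=True q=True F(p)=True p=True
s_1={}: (F(q) U F(p))=False F(q)=True q=False F(p)=False p=False
s_2={q,r,s}: (F(q) U F(p))=False F(q)=True q=True F(p)=False p=False
s_3={s}: (F(q) U F(p))=False F(q)=False q=False F(p)=False p=False
s_4={s}: (F(q) U F(p))=False F(q)=False q=False F(p)=False p=False
F((F(q) U F(p))) holds; first witness at position 0.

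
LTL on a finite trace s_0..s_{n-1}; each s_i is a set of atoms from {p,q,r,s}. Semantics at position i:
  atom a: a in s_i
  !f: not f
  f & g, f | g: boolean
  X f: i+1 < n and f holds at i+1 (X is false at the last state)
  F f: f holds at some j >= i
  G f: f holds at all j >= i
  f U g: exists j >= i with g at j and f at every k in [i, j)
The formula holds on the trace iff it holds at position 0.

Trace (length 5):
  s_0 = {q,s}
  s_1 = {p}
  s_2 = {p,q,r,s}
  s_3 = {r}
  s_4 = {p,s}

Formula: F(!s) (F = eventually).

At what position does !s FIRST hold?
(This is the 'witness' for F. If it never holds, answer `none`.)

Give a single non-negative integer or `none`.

Answer: 1

Derivation:
s_0={q,s}: !s=False s=True
s_1={p}: !s=True s=False
s_2={p,q,r,s}: !s=False s=True
s_3={r}: !s=True s=False
s_4={p,s}: !s=False s=True
F(!s) holds; first witness at position 1.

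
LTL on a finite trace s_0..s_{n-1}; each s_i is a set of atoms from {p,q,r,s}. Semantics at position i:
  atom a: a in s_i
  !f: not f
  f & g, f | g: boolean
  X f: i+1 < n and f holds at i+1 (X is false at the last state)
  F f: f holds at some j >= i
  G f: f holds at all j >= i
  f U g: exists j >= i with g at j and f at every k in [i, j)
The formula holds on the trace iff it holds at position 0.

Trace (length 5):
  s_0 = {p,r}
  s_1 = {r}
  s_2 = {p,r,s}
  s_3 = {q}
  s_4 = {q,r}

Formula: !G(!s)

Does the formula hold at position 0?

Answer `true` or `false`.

s_0={p,r}: !G(!s)=True G(!s)=False !s=True s=False
s_1={r}: !G(!s)=True G(!s)=False !s=True s=False
s_2={p,r,s}: !G(!s)=True G(!s)=False !s=False s=True
s_3={q}: !G(!s)=False G(!s)=True !s=True s=False
s_4={q,r}: !G(!s)=False G(!s)=True !s=True s=False

Answer: true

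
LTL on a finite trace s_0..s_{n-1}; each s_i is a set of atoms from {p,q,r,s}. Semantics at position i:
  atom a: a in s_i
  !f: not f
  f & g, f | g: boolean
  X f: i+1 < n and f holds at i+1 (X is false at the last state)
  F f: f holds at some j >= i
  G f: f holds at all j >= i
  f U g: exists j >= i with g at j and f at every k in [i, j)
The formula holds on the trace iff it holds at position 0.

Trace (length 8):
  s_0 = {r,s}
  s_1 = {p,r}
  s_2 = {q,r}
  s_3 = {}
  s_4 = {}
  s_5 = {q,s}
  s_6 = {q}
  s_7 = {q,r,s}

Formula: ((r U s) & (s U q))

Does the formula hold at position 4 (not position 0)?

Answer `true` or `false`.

Answer: false

Derivation:
s_0={r,s}: ((r U s) & (s U q))=False (r U s)=True r=True s=True (s U q)=False q=False
s_1={p,r}: ((r U s) & (s U q))=False (r U s)=False r=True s=False (s U q)=False q=False
s_2={q,r}: ((r U s) & (s U q))=False (r U s)=False r=True s=False (s U q)=True q=True
s_3={}: ((r U s) & (s U q))=False (r U s)=False r=False s=False (s U q)=False q=False
s_4={}: ((r U s) & (s U q))=False (r U s)=False r=False s=False (s U q)=False q=False
s_5={q,s}: ((r U s) & (s U q))=True (r U s)=True r=False s=True (s U q)=True q=True
s_6={q}: ((r U s) & (s U q))=False (r U s)=False r=False s=False (s U q)=True q=True
s_7={q,r,s}: ((r U s) & (s U q))=True (r U s)=True r=True s=True (s U q)=True q=True
Evaluating at position 4: result = False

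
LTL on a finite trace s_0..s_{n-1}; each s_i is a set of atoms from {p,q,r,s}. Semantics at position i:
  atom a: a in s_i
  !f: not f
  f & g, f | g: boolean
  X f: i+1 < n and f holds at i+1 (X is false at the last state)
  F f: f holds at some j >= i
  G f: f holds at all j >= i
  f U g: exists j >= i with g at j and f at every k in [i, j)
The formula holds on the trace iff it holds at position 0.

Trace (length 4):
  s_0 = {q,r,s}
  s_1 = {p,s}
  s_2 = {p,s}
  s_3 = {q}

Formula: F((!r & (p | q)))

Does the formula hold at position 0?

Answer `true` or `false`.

Answer: true

Derivation:
s_0={q,r,s}: F((!r & (p | q)))=True (!r & (p | q))=False !r=False r=True (p | q)=True p=False q=True
s_1={p,s}: F((!r & (p | q)))=True (!r & (p | q))=True !r=True r=False (p | q)=True p=True q=False
s_2={p,s}: F((!r & (p | q)))=True (!r & (p | q))=True !r=True r=False (p | q)=True p=True q=False
s_3={q}: F((!r & (p | q)))=True (!r & (p | q))=True !r=True r=False (p | q)=True p=False q=True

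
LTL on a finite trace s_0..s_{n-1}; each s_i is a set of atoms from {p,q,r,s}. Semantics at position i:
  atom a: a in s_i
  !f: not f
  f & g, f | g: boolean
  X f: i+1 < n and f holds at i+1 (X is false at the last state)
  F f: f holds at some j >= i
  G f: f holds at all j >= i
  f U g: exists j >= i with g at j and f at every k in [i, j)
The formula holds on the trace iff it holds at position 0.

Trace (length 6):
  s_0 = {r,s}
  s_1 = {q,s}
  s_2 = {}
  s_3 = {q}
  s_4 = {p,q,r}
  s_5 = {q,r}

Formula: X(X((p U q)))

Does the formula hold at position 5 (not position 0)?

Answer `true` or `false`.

s_0={r,s}: X(X((p U q)))=False X((p U q))=True (p U q)=False p=False q=False
s_1={q,s}: X(X((p U q)))=True X((p U q))=False (p U q)=True p=False q=True
s_2={}: X(X((p U q)))=True X((p U q))=True (p U q)=False p=False q=False
s_3={q}: X(X((p U q)))=True X((p U q))=True (p U q)=True p=False q=True
s_4={p,q,r}: X(X((p U q)))=False X((p U q))=True (p U q)=True p=True q=True
s_5={q,r}: X(X((p U q)))=False X((p U q))=False (p U q)=True p=False q=True
Evaluating at position 5: result = False

Answer: false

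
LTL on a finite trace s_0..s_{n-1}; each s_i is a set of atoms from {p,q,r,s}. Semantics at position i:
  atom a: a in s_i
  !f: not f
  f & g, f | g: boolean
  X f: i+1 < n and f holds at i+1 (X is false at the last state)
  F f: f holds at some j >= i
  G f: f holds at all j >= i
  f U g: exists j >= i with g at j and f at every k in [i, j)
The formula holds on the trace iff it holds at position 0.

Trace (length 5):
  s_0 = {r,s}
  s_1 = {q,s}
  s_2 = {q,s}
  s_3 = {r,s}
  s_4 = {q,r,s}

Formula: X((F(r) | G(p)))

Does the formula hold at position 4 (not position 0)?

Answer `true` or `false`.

Answer: false

Derivation:
s_0={r,s}: X((F(r) | G(p)))=True (F(r) | G(p))=True F(r)=True r=True G(p)=False p=False
s_1={q,s}: X((F(r) | G(p)))=True (F(r) | G(p))=True F(r)=True r=False G(p)=False p=False
s_2={q,s}: X((F(r) | G(p)))=True (F(r) | G(p))=True F(r)=True r=False G(p)=False p=False
s_3={r,s}: X((F(r) | G(p)))=True (F(r) | G(p))=True F(r)=True r=True G(p)=False p=False
s_4={q,r,s}: X((F(r) | G(p)))=False (F(r) | G(p))=True F(r)=True r=True G(p)=False p=False
Evaluating at position 4: result = False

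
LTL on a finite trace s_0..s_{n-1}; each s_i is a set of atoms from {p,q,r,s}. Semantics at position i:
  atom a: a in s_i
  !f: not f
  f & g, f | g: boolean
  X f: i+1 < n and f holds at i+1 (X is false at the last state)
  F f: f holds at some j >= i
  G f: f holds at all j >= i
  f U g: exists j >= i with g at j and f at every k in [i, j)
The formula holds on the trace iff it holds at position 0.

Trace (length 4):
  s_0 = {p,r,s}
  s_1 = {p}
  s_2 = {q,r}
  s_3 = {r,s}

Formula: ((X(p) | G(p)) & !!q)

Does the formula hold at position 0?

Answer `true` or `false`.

Answer: false

Derivation:
s_0={p,r,s}: ((X(p) | G(p)) & !!q)=False (X(p) | G(p))=True X(p)=True p=True G(p)=False !!q=False !q=True q=False
s_1={p}: ((X(p) | G(p)) & !!q)=False (X(p) | G(p))=False X(p)=False p=True G(p)=False !!q=False !q=True q=False
s_2={q,r}: ((X(p) | G(p)) & !!q)=False (X(p) | G(p))=False X(p)=False p=False G(p)=False !!q=True !q=False q=True
s_3={r,s}: ((X(p) | G(p)) & !!q)=False (X(p) | G(p))=False X(p)=False p=False G(p)=False !!q=False !q=True q=False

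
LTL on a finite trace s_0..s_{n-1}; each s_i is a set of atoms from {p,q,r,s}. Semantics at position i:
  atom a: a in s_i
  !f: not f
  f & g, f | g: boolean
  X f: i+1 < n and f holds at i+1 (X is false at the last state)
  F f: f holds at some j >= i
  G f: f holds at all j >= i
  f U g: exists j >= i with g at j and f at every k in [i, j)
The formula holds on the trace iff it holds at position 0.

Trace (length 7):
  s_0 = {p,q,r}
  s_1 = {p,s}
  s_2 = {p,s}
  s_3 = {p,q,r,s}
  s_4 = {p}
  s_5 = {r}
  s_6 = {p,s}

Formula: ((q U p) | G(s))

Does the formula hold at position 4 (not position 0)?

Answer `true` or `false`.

Answer: true

Derivation:
s_0={p,q,r}: ((q U p) | G(s))=True (q U p)=True q=True p=True G(s)=False s=False
s_1={p,s}: ((q U p) | G(s))=True (q U p)=True q=False p=True G(s)=False s=True
s_2={p,s}: ((q U p) | G(s))=True (q U p)=True q=False p=True G(s)=False s=True
s_3={p,q,r,s}: ((q U p) | G(s))=True (q U p)=True q=True p=True G(s)=False s=True
s_4={p}: ((q U p) | G(s))=True (q U p)=True q=False p=True G(s)=False s=False
s_5={r}: ((q U p) | G(s))=False (q U p)=False q=False p=False G(s)=False s=False
s_6={p,s}: ((q U p) | G(s))=True (q U p)=True q=False p=True G(s)=True s=True
Evaluating at position 4: result = True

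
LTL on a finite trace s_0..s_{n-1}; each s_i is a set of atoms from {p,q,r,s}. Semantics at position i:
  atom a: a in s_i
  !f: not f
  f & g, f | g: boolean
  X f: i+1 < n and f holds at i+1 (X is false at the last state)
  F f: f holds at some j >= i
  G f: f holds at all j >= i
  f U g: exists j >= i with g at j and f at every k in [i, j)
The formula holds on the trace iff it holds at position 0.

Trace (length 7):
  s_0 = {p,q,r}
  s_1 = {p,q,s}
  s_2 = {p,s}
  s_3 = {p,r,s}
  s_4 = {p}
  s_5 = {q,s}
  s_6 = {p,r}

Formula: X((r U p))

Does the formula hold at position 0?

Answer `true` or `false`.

Answer: true

Derivation:
s_0={p,q,r}: X((r U p))=True (r U p)=True r=True p=True
s_1={p,q,s}: X((r U p))=True (r U p)=True r=False p=True
s_2={p,s}: X((r U p))=True (r U p)=True r=False p=True
s_3={p,r,s}: X((r U p))=True (r U p)=True r=True p=True
s_4={p}: X((r U p))=False (r U p)=True r=False p=True
s_5={q,s}: X((r U p))=True (r U p)=False r=False p=False
s_6={p,r}: X((r U p))=False (r U p)=True r=True p=True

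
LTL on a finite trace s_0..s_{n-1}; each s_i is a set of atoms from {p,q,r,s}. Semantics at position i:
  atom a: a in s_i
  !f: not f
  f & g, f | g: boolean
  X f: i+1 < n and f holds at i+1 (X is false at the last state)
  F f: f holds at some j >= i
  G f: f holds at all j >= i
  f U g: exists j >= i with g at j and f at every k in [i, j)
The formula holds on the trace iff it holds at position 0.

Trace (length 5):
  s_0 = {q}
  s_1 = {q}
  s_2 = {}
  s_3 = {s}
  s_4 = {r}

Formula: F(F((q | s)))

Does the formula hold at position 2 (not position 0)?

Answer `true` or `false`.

Answer: true

Derivation:
s_0={q}: F(F((q | s)))=True F((q | s))=True (q | s)=True q=True s=False
s_1={q}: F(F((q | s)))=True F((q | s))=True (q | s)=True q=True s=False
s_2={}: F(F((q | s)))=True F((q | s))=True (q | s)=False q=False s=False
s_3={s}: F(F((q | s)))=True F((q | s))=True (q | s)=True q=False s=True
s_4={r}: F(F((q | s)))=False F((q | s))=False (q | s)=False q=False s=False
Evaluating at position 2: result = True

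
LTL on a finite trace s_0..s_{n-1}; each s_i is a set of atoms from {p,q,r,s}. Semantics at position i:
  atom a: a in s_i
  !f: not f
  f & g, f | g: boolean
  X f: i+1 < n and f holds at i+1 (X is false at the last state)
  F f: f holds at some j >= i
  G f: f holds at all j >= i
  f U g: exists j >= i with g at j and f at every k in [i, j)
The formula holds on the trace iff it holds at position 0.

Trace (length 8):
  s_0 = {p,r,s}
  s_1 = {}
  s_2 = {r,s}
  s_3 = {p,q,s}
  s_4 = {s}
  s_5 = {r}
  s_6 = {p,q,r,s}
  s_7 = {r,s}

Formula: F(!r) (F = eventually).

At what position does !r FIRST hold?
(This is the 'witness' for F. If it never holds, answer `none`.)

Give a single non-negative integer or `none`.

Answer: 1

Derivation:
s_0={p,r,s}: !r=False r=True
s_1={}: !r=True r=False
s_2={r,s}: !r=False r=True
s_3={p,q,s}: !r=True r=False
s_4={s}: !r=True r=False
s_5={r}: !r=False r=True
s_6={p,q,r,s}: !r=False r=True
s_7={r,s}: !r=False r=True
F(!r) holds; first witness at position 1.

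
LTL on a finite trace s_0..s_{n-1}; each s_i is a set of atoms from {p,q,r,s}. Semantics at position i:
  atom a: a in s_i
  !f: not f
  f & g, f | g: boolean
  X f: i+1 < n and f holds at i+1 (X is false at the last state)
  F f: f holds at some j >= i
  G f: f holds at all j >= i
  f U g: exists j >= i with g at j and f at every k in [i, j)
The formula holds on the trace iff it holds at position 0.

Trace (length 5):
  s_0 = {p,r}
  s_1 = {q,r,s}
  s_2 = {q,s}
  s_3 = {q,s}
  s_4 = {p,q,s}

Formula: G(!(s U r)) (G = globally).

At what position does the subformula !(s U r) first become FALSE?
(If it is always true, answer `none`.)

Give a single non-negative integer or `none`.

s_0={p,r}: !(s U r)=False (s U r)=True s=False r=True
s_1={q,r,s}: !(s U r)=False (s U r)=True s=True r=True
s_2={q,s}: !(s U r)=True (s U r)=False s=True r=False
s_3={q,s}: !(s U r)=True (s U r)=False s=True r=False
s_4={p,q,s}: !(s U r)=True (s U r)=False s=True r=False
G(!(s U r)) holds globally = False
First violation at position 0.

Answer: 0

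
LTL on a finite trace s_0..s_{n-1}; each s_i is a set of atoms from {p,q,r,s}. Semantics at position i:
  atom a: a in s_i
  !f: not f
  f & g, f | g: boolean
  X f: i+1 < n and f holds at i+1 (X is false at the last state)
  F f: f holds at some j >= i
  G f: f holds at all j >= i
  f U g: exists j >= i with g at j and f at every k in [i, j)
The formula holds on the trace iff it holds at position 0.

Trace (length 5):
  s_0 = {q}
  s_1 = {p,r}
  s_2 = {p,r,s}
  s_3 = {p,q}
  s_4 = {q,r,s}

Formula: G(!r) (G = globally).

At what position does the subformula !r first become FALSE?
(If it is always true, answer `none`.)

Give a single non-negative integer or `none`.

s_0={q}: !r=True r=False
s_1={p,r}: !r=False r=True
s_2={p,r,s}: !r=False r=True
s_3={p,q}: !r=True r=False
s_4={q,r,s}: !r=False r=True
G(!r) holds globally = False
First violation at position 1.

Answer: 1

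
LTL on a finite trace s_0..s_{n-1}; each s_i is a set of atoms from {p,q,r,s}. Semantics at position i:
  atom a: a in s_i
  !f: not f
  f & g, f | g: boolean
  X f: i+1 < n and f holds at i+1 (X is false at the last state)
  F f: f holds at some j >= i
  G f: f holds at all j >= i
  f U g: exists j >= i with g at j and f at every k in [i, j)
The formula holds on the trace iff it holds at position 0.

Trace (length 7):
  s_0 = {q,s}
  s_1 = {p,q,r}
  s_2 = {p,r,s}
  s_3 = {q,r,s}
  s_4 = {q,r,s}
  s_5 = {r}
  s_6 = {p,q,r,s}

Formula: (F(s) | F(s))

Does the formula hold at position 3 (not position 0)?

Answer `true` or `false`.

s_0={q,s}: (F(s) | F(s))=True F(s)=True s=True
s_1={p,q,r}: (F(s) | F(s))=True F(s)=True s=False
s_2={p,r,s}: (F(s) | F(s))=True F(s)=True s=True
s_3={q,r,s}: (F(s) | F(s))=True F(s)=True s=True
s_4={q,r,s}: (F(s) | F(s))=True F(s)=True s=True
s_5={r}: (F(s) | F(s))=True F(s)=True s=False
s_6={p,q,r,s}: (F(s) | F(s))=True F(s)=True s=True
Evaluating at position 3: result = True

Answer: true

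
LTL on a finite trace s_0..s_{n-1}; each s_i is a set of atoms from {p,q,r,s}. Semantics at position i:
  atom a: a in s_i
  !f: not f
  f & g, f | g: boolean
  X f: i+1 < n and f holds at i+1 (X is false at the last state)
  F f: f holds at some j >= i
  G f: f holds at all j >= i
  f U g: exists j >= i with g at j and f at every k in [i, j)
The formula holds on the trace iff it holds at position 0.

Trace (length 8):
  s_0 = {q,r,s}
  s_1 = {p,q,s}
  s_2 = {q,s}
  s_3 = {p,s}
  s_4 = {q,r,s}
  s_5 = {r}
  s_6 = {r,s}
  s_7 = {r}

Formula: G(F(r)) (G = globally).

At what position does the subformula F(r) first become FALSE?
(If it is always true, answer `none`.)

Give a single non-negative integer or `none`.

s_0={q,r,s}: F(r)=True r=True
s_1={p,q,s}: F(r)=True r=False
s_2={q,s}: F(r)=True r=False
s_3={p,s}: F(r)=True r=False
s_4={q,r,s}: F(r)=True r=True
s_5={r}: F(r)=True r=True
s_6={r,s}: F(r)=True r=True
s_7={r}: F(r)=True r=True
G(F(r)) holds globally = True
No violation — formula holds at every position.

Answer: none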